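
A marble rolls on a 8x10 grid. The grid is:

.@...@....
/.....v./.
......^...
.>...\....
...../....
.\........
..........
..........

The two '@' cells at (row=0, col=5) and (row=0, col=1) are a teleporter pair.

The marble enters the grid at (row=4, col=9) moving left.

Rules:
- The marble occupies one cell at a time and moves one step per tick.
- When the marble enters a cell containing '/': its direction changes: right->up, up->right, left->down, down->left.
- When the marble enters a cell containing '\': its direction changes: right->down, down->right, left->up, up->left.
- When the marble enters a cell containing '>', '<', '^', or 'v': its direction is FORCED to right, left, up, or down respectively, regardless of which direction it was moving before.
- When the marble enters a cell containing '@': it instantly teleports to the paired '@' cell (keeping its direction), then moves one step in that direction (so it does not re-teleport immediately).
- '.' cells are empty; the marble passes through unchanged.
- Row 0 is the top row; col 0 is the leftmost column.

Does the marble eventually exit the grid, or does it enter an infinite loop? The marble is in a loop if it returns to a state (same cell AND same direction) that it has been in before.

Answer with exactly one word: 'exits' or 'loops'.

Step 1: enter (4,9), '.' pass, move left to (4,8)
Step 2: enter (4,8), '.' pass, move left to (4,7)
Step 3: enter (4,7), '.' pass, move left to (4,6)
Step 4: enter (4,6), '.' pass, move left to (4,5)
Step 5: enter (4,5), '/' deflects left->down, move down to (5,5)
Step 6: enter (5,5), '.' pass, move down to (6,5)
Step 7: enter (6,5), '.' pass, move down to (7,5)
Step 8: enter (7,5), '.' pass, move down to (8,5)
Step 9: at (8,5) — EXIT via bottom edge, pos 5

Answer: exits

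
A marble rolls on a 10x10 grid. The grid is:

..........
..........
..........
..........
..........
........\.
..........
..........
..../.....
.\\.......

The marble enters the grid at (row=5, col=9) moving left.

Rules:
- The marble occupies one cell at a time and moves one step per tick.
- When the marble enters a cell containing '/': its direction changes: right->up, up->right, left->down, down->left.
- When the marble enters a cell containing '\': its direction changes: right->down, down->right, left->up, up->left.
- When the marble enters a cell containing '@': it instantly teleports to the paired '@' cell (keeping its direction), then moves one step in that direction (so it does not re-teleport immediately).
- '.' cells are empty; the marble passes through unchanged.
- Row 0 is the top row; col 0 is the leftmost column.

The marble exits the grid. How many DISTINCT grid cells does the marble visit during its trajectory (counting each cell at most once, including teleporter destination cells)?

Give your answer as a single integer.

Answer: 7

Derivation:
Step 1: enter (5,9), '.' pass, move left to (5,8)
Step 2: enter (5,8), '\' deflects left->up, move up to (4,8)
Step 3: enter (4,8), '.' pass, move up to (3,8)
Step 4: enter (3,8), '.' pass, move up to (2,8)
Step 5: enter (2,8), '.' pass, move up to (1,8)
Step 6: enter (1,8), '.' pass, move up to (0,8)
Step 7: enter (0,8), '.' pass, move up to (-1,8)
Step 8: at (-1,8) — EXIT via top edge, pos 8
Distinct cells visited: 7 (path length 7)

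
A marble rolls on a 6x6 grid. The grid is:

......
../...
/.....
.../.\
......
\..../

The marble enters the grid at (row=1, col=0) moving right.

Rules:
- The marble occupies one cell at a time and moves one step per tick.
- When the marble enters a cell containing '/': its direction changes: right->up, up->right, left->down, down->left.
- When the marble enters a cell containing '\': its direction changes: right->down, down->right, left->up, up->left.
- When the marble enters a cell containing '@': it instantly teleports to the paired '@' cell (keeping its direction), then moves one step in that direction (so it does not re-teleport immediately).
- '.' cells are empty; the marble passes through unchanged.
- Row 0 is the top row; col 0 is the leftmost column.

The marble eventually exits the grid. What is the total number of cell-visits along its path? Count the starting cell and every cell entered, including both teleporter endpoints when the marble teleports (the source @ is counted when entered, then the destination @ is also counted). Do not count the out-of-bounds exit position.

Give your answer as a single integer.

Answer: 4

Derivation:
Step 1: enter (1,0), '.' pass, move right to (1,1)
Step 2: enter (1,1), '.' pass, move right to (1,2)
Step 3: enter (1,2), '/' deflects right->up, move up to (0,2)
Step 4: enter (0,2), '.' pass, move up to (-1,2)
Step 5: at (-1,2) — EXIT via top edge, pos 2
Path length (cell visits): 4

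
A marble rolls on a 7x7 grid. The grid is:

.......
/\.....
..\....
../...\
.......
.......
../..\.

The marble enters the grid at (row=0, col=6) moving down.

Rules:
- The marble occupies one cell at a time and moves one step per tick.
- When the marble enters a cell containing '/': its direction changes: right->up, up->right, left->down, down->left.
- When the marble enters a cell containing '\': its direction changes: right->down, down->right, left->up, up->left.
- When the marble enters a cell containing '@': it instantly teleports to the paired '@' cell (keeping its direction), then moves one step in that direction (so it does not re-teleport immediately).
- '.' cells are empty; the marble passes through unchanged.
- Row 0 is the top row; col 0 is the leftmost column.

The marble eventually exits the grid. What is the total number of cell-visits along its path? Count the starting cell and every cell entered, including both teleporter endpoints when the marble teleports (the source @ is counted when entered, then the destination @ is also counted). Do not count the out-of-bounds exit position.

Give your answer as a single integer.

Answer: 4

Derivation:
Step 1: enter (0,6), '.' pass, move down to (1,6)
Step 2: enter (1,6), '.' pass, move down to (2,6)
Step 3: enter (2,6), '.' pass, move down to (3,6)
Step 4: enter (3,6), '\' deflects down->right, move right to (3,7)
Step 5: at (3,7) — EXIT via right edge, pos 3
Path length (cell visits): 4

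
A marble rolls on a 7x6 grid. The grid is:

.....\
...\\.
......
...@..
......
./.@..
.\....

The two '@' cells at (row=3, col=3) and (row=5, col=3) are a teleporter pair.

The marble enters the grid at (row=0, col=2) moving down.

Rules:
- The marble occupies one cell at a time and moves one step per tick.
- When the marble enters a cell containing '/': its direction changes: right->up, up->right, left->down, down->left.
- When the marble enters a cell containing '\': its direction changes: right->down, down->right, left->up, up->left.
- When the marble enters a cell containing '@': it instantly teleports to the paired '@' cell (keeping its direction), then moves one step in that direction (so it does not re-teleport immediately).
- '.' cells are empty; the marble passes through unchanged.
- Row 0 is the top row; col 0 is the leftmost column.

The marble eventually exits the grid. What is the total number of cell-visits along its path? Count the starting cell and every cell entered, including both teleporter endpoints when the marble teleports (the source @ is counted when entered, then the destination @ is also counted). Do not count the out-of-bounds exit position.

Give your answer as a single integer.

Answer: 7

Derivation:
Step 1: enter (0,2), '.' pass, move down to (1,2)
Step 2: enter (1,2), '.' pass, move down to (2,2)
Step 3: enter (2,2), '.' pass, move down to (3,2)
Step 4: enter (3,2), '.' pass, move down to (4,2)
Step 5: enter (4,2), '.' pass, move down to (5,2)
Step 6: enter (5,2), '.' pass, move down to (6,2)
Step 7: enter (6,2), '.' pass, move down to (7,2)
Step 8: at (7,2) — EXIT via bottom edge, pos 2
Path length (cell visits): 7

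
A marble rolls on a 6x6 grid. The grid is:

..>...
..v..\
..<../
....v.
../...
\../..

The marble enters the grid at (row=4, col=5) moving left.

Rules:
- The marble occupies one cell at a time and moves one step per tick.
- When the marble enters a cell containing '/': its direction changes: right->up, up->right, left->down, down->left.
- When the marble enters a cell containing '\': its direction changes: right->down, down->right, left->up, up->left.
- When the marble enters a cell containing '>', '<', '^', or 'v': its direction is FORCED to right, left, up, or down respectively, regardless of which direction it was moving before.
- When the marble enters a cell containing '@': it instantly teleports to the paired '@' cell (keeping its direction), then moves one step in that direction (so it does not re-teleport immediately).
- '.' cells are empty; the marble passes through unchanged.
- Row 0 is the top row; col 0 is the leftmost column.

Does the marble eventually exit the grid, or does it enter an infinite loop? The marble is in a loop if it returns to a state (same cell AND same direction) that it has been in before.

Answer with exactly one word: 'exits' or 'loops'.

Step 1: enter (4,5), '.' pass, move left to (4,4)
Step 2: enter (4,4), '.' pass, move left to (4,3)
Step 3: enter (4,3), '.' pass, move left to (4,2)
Step 4: enter (4,2), '/' deflects left->down, move down to (5,2)
Step 5: enter (5,2), '.' pass, move down to (6,2)
Step 6: at (6,2) — EXIT via bottom edge, pos 2

Answer: exits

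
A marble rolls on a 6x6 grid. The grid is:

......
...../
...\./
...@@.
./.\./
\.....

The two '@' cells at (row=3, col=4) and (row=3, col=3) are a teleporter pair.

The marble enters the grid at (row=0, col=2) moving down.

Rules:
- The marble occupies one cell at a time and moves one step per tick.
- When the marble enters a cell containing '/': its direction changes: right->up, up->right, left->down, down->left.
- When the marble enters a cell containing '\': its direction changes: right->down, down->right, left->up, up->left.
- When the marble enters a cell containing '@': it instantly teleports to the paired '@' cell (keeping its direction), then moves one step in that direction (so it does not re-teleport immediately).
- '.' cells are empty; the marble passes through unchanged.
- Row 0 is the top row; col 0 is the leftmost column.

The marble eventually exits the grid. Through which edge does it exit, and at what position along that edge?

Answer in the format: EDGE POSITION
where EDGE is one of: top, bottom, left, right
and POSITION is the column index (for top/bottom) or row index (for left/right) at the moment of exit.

Step 1: enter (0,2), '.' pass, move down to (1,2)
Step 2: enter (1,2), '.' pass, move down to (2,2)
Step 3: enter (2,2), '.' pass, move down to (3,2)
Step 4: enter (3,2), '.' pass, move down to (4,2)
Step 5: enter (4,2), '.' pass, move down to (5,2)
Step 6: enter (5,2), '.' pass, move down to (6,2)
Step 7: at (6,2) — EXIT via bottom edge, pos 2

Answer: bottom 2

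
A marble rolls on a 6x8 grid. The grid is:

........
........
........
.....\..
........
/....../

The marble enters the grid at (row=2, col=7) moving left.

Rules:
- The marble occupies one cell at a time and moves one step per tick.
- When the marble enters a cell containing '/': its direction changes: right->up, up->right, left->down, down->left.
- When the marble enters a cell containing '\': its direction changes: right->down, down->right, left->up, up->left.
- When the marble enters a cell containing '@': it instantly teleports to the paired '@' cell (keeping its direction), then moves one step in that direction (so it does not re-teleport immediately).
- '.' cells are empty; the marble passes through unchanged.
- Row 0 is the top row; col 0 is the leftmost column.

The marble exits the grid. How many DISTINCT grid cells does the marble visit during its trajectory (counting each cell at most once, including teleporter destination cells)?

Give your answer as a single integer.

Answer: 8

Derivation:
Step 1: enter (2,7), '.' pass, move left to (2,6)
Step 2: enter (2,6), '.' pass, move left to (2,5)
Step 3: enter (2,5), '.' pass, move left to (2,4)
Step 4: enter (2,4), '.' pass, move left to (2,3)
Step 5: enter (2,3), '.' pass, move left to (2,2)
Step 6: enter (2,2), '.' pass, move left to (2,1)
Step 7: enter (2,1), '.' pass, move left to (2,0)
Step 8: enter (2,0), '.' pass, move left to (2,-1)
Step 9: at (2,-1) — EXIT via left edge, pos 2
Distinct cells visited: 8 (path length 8)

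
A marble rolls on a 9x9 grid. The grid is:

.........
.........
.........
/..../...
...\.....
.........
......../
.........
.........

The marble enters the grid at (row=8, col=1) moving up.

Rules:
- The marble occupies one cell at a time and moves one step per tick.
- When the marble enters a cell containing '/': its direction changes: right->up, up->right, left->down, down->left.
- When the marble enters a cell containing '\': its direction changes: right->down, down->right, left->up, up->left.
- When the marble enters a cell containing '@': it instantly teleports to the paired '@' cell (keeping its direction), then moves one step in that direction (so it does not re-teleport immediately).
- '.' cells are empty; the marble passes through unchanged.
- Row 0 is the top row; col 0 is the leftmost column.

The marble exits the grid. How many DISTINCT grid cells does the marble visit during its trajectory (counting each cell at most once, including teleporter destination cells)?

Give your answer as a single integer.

Step 1: enter (8,1), '.' pass, move up to (7,1)
Step 2: enter (7,1), '.' pass, move up to (6,1)
Step 3: enter (6,1), '.' pass, move up to (5,1)
Step 4: enter (5,1), '.' pass, move up to (4,1)
Step 5: enter (4,1), '.' pass, move up to (3,1)
Step 6: enter (3,1), '.' pass, move up to (2,1)
Step 7: enter (2,1), '.' pass, move up to (1,1)
Step 8: enter (1,1), '.' pass, move up to (0,1)
Step 9: enter (0,1), '.' pass, move up to (-1,1)
Step 10: at (-1,1) — EXIT via top edge, pos 1
Distinct cells visited: 9 (path length 9)

Answer: 9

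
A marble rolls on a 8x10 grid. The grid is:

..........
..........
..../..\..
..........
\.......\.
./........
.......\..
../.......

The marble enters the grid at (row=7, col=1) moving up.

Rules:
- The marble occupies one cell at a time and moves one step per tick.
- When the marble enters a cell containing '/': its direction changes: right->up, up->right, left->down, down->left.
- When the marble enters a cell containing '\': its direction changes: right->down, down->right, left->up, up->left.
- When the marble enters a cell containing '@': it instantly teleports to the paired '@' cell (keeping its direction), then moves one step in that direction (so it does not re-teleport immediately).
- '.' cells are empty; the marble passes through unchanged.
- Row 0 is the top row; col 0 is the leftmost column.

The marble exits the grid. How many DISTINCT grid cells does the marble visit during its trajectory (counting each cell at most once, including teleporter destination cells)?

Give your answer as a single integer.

Answer: 11

Derivation:
Step 1: enter (7,1), '.' pass, move up to (6,1)
Step 2: enter (6,1), '.' pass, move up to (5,1)
Step 3: enter (5,1), '/' deflects up->right, move right to (5,2)
Step 4: enter (5,2), '.' pass, move right to (5,3)
Step 5: enter (5,3), '.' pass, move right to (5,4)
Step 6: enter (5,4), '.' pass, move right to (5,5)
Step 7: enter (5,5), '.' pass, move right to (5,6)
Step 8: enter (5,6), '.' pass, move right to (5,7)
Step 9: enter (5,7), '.' pass, move right to (5,8)
Step 10: enter (5,8), '.' pass, move right to (5,9)
Step 11: enter (5,9), '.' pass, move right to (5,10)
Step 12: at (5,10) — EXIT via right edge, pos 5
Distinct cells visited: 11 (path length 11)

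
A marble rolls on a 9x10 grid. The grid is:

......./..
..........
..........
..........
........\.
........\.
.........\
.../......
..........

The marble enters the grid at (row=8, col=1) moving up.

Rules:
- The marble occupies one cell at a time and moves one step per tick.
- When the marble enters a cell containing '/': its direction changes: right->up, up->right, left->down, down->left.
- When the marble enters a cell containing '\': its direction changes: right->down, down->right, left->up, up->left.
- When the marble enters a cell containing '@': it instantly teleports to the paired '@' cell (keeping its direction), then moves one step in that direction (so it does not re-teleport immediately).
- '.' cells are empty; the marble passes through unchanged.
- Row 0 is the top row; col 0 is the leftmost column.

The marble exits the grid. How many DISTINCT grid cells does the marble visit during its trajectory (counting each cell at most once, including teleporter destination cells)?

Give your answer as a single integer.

Step 1: enter (8,1), '.' pass, move up to (7,1)
Step 2: enter (7,1), '.' pass, move up to (6,1)
Step 3: enter (6,1), '.' pass, move up to (5,1)
Step 4: enter (5,1), '.' pass, move up to (4,1)
Step 5: enter (4,1), '.' pass, move up to (3,1)
Step 6: enter (3,1), '.' pass, move up to (2,1)
Step 7: enter (2,1), '.' pass, move up to (1,1)
Step 8: enter (1,1), '.' pass, move up to (0,1)
Step 9: enter (0,1), '.' pass, move up to (-1,1)
Step 10: at (-1,1) — EXIT via top edge, pos 1
Distinct cells visited: 9 (path length 9)

Answer: 9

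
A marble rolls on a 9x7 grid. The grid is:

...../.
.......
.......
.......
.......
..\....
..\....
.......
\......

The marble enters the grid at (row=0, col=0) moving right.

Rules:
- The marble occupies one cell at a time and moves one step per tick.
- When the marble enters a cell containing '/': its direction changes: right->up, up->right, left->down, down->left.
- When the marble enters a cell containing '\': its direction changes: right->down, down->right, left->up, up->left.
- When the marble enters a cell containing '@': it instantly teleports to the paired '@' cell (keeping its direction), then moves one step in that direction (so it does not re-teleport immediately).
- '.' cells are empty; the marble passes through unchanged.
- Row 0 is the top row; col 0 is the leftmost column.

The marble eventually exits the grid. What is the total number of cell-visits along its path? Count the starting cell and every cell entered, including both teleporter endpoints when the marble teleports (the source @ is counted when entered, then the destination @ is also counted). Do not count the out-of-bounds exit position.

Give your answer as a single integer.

Answer: 6

Derivation:
Step 1: enter (0,0), '.' pass, move right to (0,1)
Step 2: enter (0,1), '.' pass, move right to (0,2)
Step 3: enter (0,2), '.' pass, move right to (0,3)
Step 4: enter (0,3), '.' pass, move right to (0,4)
Step 5: enter (0,4), '.' pass, move right to (0,5)
Step 6: enter (0,5), '/' deflects right->up, move up to (-1,5)
Step 7: at (-1,5) — EXIT via top edge, pos 5
Path length (cell visits): 6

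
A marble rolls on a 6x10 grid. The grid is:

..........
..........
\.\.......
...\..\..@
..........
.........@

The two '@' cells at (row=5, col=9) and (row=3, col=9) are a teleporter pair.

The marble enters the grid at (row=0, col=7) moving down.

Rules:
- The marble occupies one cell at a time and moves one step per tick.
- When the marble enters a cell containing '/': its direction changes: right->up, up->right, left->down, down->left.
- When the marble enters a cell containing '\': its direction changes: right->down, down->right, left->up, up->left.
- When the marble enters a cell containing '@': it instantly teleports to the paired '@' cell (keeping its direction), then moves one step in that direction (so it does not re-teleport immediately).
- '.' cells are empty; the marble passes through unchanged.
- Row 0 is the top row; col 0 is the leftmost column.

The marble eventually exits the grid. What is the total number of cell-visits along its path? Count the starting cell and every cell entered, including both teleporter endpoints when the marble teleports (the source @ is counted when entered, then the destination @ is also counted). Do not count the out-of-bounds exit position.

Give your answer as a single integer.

Step 1: enter (0,7), '.' pass, move down to (1,7)
Step 2: enter (1,7), '.' pass, move down to (2,7)
Step 3: enter (2,7), '.' pass, move down to (3,7)
Step 4: enter (3,7), '.' pass, move down to (4,7)
Step 5: enter (4,7), '.' pass, move down to (5,7)
Step 6: enter (5,7), '.' pass, move down to (6,7)
Step 7: at (6,7) — EXIT via bottom edge, pos 7
Path length (cell visits): 6

Answer: 6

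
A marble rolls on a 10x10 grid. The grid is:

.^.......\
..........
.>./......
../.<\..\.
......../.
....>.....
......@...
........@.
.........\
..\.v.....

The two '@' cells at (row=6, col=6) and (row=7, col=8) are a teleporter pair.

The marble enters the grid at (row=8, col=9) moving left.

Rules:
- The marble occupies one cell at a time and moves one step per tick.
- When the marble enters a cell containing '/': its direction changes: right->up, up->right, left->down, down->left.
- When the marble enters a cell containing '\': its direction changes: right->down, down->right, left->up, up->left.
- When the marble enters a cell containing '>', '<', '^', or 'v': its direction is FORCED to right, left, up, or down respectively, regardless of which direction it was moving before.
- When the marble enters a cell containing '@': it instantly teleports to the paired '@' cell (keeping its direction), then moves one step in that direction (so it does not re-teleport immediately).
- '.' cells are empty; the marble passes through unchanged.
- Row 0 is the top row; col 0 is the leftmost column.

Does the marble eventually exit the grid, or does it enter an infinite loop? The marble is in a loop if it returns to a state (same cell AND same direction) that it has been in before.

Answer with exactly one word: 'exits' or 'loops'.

Answer: exits

Derivation:
Step 1: enter (8,9), '\' deflects left->up, move up to (7,9)
Step 2: enter (7,9), '.' pass, move up to (6,9)
Step 3: enter (6,9), '.' pass, move up to (5,9)
Step 4: enter (5,9), '.' pass, move up to (4,9)
Step 5: enter (4,9), '.' pass, move up to (3,9)
Step 6: enter (3,9), '.' pass, move up to (2,9)
Step 7: enter (2,9), '.' pass, move up to (1,9)
Step 8: enter (1,9), '.' pass, move up to (0,9)
Step 9: enter (0,9), '\' deflects up->left, move left to (0,8)
Step 10: enter (0,8), '.' pass, move left to (0,7)
Step 11: enter (0,7), '.' pass, move left to (0,6)
Step 12: enter (0,6), '.' pass, move left to (0,5)
Step 13: enter (0,5), '.' pass, move left to (0,4)
Step 14: enter (0,4), '.' pass, move left to (0,3)
Step 15: enter (0,3), '.' pass, move left to (0,2)
Step 16: enter (0,2), '.' pass, move left to (0,1)
Step 17: enter (0,1), '^' forces left->up, move up to (-1,1)
Step 18: at (-1,1) — EXIT via top edge, pos 1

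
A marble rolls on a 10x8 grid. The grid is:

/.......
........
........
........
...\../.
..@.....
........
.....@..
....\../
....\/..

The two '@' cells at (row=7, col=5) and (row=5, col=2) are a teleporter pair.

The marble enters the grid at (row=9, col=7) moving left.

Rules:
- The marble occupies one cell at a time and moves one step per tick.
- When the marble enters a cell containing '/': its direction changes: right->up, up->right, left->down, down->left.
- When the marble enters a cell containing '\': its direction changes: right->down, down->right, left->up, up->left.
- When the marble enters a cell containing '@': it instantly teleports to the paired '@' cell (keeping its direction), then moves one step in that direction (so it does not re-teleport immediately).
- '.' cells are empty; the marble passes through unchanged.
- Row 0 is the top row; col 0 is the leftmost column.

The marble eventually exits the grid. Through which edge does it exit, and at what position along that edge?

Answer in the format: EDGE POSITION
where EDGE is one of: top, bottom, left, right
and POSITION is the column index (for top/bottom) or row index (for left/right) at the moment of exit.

Step 1: enter (9,7), '.' pass, move left to (9,6)
Step 2: enter (9,6), '.' pass, move left to (9,5)
Step 3: enter (9,5), '/' deflects left->down, move down to (10,5)
Step 4: at (10,5) — EXIT via bottom edge, pos 5

Answer: bottom 5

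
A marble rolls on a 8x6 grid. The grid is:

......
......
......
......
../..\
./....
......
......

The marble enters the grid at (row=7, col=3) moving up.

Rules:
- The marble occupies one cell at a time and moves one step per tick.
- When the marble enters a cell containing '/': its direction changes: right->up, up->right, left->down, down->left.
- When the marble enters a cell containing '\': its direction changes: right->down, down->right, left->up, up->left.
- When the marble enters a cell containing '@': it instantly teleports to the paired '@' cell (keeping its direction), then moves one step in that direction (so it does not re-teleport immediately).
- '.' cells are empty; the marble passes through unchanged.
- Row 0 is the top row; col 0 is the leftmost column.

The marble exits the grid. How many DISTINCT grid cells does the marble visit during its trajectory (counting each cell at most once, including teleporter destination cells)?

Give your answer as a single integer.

Step 1: enter (7,3), '.' pass, move up to (6,3)
Step 2: enter (6,3), '.' pass, move up to (5,3)
Step 3: enter (5,3), '.' pass, move up to (4,3)
Step 4: enter (4,3), '.' pass, move up to (3,3)
Step 5: enter (3,3), '.' pass, move up to (2,3)
Step 6: enter (2,3), '.' pass, move up to (1,3)
Step 7: enter (1,3), '.' pass, move up to (0,3)
Step 8: enter (0,3), '.' pass, move up to (-1,3)
Step 9: at (-1,3) — EXIT via top edge, pos 3
Distinct cells visited: 8 (path length 8)

Answer: 8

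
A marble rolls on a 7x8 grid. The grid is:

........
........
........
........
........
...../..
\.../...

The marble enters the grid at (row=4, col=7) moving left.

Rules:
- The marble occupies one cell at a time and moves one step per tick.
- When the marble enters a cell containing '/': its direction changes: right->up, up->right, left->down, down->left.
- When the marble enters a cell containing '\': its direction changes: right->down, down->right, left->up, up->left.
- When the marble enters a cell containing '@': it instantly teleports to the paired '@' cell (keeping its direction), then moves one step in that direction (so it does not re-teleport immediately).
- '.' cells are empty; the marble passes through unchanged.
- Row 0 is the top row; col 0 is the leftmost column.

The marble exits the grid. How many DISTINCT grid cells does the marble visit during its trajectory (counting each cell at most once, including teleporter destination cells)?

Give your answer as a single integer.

Answer: 8

Derivation:
Step 1: enter (4,7), '.' pass, move left to (4,6)
Step 2: enter (4,6), '.' pass, move left to (4,5)
Step 3: enter (4,5), '.' pass, move left to (4,4)
Step 4: enter (4,4), '.' pass, move left to (4,3)
Step 5: enter (4,3), '.' pass, move left to (4,2)
Step 6: enter (4,2), '.' pass, move left to (4,1)
Step 7: enter (4,1), '.' pass, move left to (4,0)
Step 8: enter (4,0), '.' pass, move left to (4,-1)
Step 9: at (4,-1) — EXIT via left edge, pos 4
Distinct cells visited: 8 (path length 8)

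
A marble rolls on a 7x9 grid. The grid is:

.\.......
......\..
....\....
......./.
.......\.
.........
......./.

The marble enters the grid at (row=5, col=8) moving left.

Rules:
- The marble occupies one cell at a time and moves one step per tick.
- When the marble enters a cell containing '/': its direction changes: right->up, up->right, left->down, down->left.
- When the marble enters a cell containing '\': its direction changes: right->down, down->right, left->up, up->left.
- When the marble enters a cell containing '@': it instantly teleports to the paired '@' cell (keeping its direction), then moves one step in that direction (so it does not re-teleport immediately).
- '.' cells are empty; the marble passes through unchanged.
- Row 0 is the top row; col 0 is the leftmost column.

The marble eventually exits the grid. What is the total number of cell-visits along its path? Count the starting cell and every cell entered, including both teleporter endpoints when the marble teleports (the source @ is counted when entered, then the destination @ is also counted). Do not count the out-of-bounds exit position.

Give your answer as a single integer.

Step 1: enter (5,8), '.' pass, move left to (5,7)
Step 2: enter (5,7), '.' pass, move left to (5,6)
Step 3: enter (5,6), '.' pass, move left to (5,5)
Step 4: enter (5,5), '.' pass, move left to (5,4)
Step 5: enter (5,4), '.' pass, move left to (5,3)
Step 6: enter (5,3), '.' pass, move left to (5,2)
Step 7: enter (5,2), '.' pass, move left to (5,1)
Step 8: enter (5,1), '.' pass, move left to (5,0)
Step 9: enter (5,0), '.' pass, move left to (5,-1)
Step 10: at (5,-1) — EXIT via left edge, pos 5
Path length (cell visits): 9

Answer: 9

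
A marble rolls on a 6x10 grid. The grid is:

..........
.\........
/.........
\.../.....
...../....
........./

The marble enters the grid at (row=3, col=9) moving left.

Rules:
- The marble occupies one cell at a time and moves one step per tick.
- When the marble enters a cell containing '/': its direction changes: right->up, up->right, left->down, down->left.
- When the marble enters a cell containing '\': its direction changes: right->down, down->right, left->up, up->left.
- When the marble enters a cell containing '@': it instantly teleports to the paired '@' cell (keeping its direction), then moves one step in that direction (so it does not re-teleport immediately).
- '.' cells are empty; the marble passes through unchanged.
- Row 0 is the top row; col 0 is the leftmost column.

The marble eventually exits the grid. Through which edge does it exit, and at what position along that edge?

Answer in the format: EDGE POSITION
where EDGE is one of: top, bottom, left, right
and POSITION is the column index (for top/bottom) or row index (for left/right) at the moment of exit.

Answer: bottom 4

Derivation:
Step 1: enter (3,9), '.' pass, move left to (3,8)
Step 2: enter (3,8), '.' pass, move left to (3,7)
Step 3: enter (3,7), '.' pass, move left to (3,6)
Step 4: enter (3,6), '.' pass, move left to (3,5)
Step 5: enter (3,5), '.' pass, move left to (3,4)
Step 6: enter (3,4), '/' deflects left->down, move down to (4,4)
Step 7: enter (4,4), '.' pass, move down to (5,4)
Step 8: enter (5,4), '.' pass, move down to (6,4)
Step 9: at (6,4) — EXIT via bottom edge, pos 4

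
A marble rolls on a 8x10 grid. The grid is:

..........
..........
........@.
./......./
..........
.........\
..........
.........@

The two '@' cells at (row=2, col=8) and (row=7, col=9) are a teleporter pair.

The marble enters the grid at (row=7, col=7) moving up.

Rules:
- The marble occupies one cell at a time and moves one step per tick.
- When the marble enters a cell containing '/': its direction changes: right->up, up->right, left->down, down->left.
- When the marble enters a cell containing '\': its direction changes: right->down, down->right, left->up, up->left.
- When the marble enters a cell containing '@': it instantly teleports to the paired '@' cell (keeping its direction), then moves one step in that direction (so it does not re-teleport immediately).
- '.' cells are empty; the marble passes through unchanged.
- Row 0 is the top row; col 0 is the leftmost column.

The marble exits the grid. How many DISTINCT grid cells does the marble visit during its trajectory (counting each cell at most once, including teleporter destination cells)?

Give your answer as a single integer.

Step 1: enter (7,7), '.' pass, move up to (6,7)
Step 2: enter (6,7), '.' pass, move up to (5,7)
Step 3: enter (5,7), '.' pass, move up to (4,7)
Step 4: enter (4,7), '.' pass, move up to (3,7)
Step 5: enter (3,7), '.' pass, move up to (2,7)
Step 6: enter (2,7), '.' pass, move up to (1,7)
Step 7: enter (1,7), '.' pass, move up to (0,7)
Step 8: enter (0,7), '.' pass, move up to (-1,7)
Step 9: at (-1,7) — EXIT via top edge, pos 7
Distinct cells visited: 8 (path length 8)

Answer: 8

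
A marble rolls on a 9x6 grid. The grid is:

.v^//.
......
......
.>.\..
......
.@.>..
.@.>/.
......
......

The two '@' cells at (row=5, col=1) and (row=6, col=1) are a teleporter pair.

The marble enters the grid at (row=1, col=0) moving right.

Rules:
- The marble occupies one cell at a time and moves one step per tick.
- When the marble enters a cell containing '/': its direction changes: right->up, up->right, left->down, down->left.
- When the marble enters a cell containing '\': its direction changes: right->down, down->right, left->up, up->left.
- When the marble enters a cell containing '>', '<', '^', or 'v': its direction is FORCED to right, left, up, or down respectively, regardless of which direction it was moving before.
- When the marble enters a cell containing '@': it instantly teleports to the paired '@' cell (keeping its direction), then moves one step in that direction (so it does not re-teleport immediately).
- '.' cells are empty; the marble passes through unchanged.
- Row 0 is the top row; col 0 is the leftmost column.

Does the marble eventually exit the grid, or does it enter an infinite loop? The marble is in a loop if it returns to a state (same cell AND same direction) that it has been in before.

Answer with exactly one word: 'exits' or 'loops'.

Answer: exits

Derivation:
Step 1: enter (1,0), '.' pass, move right to (1,1)
Step 2: enter (1,1), '.' pass, move right to (1,2)
Step 3: enter (1,2), '.' pass, move right to (1,3)
Step 4: enter (1,3), '.' pass, move right to (1,4)
Step 5: enter (1,4), '.' pass, move right to (1,5)
Step 6: enter (1,5), '.' pass, move right to (1,6)
Step 7: at (1,6) — EXIT via right edge, pos 1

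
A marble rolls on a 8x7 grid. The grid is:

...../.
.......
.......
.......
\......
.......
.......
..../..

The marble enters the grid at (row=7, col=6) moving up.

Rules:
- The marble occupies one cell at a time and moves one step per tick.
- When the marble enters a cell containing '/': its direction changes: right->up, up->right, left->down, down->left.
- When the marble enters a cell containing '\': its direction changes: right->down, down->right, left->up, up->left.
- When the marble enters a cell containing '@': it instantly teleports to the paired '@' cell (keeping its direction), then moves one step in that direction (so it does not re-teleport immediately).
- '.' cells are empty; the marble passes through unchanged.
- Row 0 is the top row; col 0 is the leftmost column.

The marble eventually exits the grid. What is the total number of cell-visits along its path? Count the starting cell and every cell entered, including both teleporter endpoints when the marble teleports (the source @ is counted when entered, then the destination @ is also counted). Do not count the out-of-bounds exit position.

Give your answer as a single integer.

Step 1: enter (7,6), '.' pass, move up to (6,6)
Step 2: enter (6,6), '.' pass, move up to (5,6)
Step 3: enter (5,6), '.' pass, move up to (4,6)
Step 4: enter (4,6), '.' pass, move up to (3,6)
Step 5: enter (3,6), '.' pass, move up to (2,6)
Step 6: enter (2,6), '.' pass, move up to (1,6)
Step 7: enter (1,6), '.' pass, move up to (0,6)
Step 8: enter (0,6), '.' pass, move up to (-1,6)
Step 9: at (-1,6) — EXIT via top edge, pos 6
Path length (cell visits): 8

Answer: 8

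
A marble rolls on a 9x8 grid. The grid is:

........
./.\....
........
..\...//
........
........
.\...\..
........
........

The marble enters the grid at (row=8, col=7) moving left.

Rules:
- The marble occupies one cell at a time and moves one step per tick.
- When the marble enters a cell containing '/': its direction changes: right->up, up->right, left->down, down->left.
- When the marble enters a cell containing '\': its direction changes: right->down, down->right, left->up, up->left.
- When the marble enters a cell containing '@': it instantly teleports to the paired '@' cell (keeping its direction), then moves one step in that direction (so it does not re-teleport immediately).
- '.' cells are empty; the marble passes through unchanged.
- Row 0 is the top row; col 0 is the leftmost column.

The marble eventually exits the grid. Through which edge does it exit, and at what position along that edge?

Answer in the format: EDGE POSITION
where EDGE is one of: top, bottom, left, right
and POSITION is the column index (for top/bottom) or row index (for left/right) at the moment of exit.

Answer: left 8

Derivation:
Step 1: enter (8,7), '.' pass, move left to (8,6)
Step 2: enter (8,6), '.' pass, move left to (8,5)
Step 3: enter (8,5), '.' pass, move left to (8,4)
Step 4: enter (8,4), '.' pass, move left to (8,3)
Step 5: enter (8,3), '.' pass, move left to (8,2)
Step 6: enter (8,2), '.' pass, move left to (8,1)
Step 7: enter (8,1), '.' pass, move left to (8,0)
Step 8: enter (8,0), '.' pass, move left to (8,-1)
Step 9: at (8,-1) — EXIT via left edge, pos 8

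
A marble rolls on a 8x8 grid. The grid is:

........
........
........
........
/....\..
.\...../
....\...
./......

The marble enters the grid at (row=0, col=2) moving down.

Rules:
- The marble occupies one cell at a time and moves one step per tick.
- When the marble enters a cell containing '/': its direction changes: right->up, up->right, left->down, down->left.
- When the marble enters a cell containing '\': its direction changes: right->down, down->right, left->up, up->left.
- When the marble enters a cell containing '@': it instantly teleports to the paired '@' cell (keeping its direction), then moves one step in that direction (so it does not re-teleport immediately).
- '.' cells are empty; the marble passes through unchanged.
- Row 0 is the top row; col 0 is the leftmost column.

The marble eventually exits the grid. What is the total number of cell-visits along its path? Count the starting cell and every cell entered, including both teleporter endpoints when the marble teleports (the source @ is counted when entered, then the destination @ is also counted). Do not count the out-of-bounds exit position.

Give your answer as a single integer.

Step 1: enter (0,2), '.' pass, move down to (1,2)
Step 2: enter (1,2), '.' pass, move down to (2,2)
Step 3: enter (2,2), '.' pass, move down to (3,2)
Step 4: enter (3,2), '.' pass, move down to (4,2)
Step 5: enter (4,2), '.' pass, move down to (5,2)
Step 6: enter (5,2), '.' pass, move down to (6,2)
Step 7: enter (6,2), '.' pass, move down to (7,2)
Step 8: enter (7,2), '.' pass, move down to (8,2)
Step 9: at (8,2) — EXIT via bottom edge, pos 2
Path length (cell visits): 8

Answer: 8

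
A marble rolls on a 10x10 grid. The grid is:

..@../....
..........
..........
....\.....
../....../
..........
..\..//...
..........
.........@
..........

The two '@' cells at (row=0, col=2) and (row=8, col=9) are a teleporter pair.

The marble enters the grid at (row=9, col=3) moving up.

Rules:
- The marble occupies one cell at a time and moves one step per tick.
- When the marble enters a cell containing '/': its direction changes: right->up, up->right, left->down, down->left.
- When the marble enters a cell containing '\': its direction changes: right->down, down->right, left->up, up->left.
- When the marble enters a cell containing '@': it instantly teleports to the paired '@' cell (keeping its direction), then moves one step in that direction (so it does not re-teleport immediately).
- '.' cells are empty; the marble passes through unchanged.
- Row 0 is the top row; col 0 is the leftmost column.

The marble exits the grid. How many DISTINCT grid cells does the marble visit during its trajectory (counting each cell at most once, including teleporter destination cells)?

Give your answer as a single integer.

Answer: 10

Derivation:
Step 1: enter (9,3), '.' pass, move up to (8,3)
Step 2: enter (8,3), '.' pass, move up to (7,3)
Step 3: enter (7,3), '.' pass, move up to (6,3)
Step 4: enter (6,3), '.' pass, move up to (5,3)
Step 5: enter (5,3), '.' pass, move up to (4,3)
Step 6: enter (4,3), '.' pass, move up to (3,3)
Step 7: enter (3,3), '.' pass, move up to (2,3)
Step 8: enter (2,3), '.' pass, move up to (1,3)
Step 9: enter (1,3), '.' pass, move up to (0,3)
Step 10: enter (0,3), '.' pass, move up to (-1,3)
Step 11: at (-1,3) — EXIT via top edge, pos 3
Distinct cells visited: 10 (path length 10)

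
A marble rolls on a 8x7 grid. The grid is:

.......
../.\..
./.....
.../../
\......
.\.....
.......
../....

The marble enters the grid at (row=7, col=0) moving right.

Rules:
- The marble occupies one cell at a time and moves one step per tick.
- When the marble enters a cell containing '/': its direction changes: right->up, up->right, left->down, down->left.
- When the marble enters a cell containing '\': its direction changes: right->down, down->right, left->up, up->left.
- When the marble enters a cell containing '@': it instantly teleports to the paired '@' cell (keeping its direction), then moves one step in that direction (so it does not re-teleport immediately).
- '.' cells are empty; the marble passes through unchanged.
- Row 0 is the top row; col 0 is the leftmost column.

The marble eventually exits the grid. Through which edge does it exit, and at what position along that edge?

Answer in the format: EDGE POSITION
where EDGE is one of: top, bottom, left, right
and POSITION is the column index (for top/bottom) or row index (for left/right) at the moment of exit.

Step 1: enter (7,0), '.' pass, move right to (7,1)
Step 2: enter (7,1), '.' pass, move right to (7,2)
Step 3: enter (7,2), '/' deflects right->up, move up to (6,2)
Step 4: enter (6,2), '.' pass, move up to (5,2)
Step 5: enter (5,2), '.' pass, move up to (4,2)
Step 6: enter (4,2), '.' pass, move up to (3,2)
Step 7: enter (3,2), '.' pass, move up to (2,2)
Step 8: enter (2,2), '.' pass, move up to (1,2)
Step 9: enter (1,2), '/' deflects up->right, move right to (1,3)
Step 10: enter (1,3), '.' pass, move right to (1,4)
Step 11: enter (1,4), '\' deflects right->down, move down to (2,4)
Step 12: enter (2,4), '.' pass, move down to (3,4)
Step 13: enter (3,4), '.' pass, move down to (4,4)
Step 14: enter (4,4), '.' pass, move down to (5,4)
Step 15: enter (5,4), '.' pass, move down to (6,4)
Step 16: enter (6,4), '.' pass, move down to (7,4)
Step 17: enter (7,4), '.' pass, move down to (8,4)
Step 18: at (8,4) — EXIT via bottom edge, pos 4

Answer: bottom 4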